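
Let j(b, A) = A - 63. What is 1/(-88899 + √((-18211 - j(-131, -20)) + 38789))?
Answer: -29633/2634337180 - √20661/7903011540 ≈ -1.1267e-5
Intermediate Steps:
j(b, A) = -63 + A
1/(-88899 + √((-18211 - j(-131, -20)) + 38789)) = 1/(-88899 + √((-18211 - (-63 - 20)) + 38789)) = 1/(-88899 + √((-18211 - 1*(-83)) + 38789)) = 1/(-88899 + √((-18211 + 83) + 38789)) = 1/(-88899 + √(-18128 + 38789)) = 1/(-88899 + √20661)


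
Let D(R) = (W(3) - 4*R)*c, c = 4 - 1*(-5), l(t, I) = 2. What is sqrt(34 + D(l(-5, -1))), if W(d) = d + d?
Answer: 4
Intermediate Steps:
W(d) = 2*d
c = 9 (c = 4 + 5 = 9)
D(R) = 54 - 36*R (D(R) = (2*3 - 4*R)*9 = (6 - 4*R)*9 = 54 - 36*R)
sqrt(34 + D(l(-5, -1))) = sqrt(34 + (54 - 36*2)) = sqrt(34 + (54 - 72)) = sqrt(34 - 18) = sqrt(16) = 4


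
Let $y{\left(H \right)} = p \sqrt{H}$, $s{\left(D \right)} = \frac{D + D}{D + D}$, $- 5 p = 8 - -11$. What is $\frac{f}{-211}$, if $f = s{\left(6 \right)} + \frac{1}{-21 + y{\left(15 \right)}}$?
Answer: $- \frac{339}{78914} - \frac{19 \sqrt{15}}{236742} \approx -0.0046066$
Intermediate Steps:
$p = - \frac{19}{5}$ ($p = - \frac{8 - -11}{5} = - \frac{8 + 11}{5} = \left(- \frac{1}{5}\right) 19 = - \frac{19}{5} \approx -3.8$)
$s{\left(D \right)} = 1$ ($s{\left(D \right)} = \frac{2 D}{2 D} = 2 D \frac{1}{2 D} = 1$)
$y{\left(H \right)} = - \frac{19 \sqrt{H}}{5}$
$f = 1 + \frac{1}{-21 - \frac{19 \sqrt{15}}{5}} \approx 0.972$
$\frac{f}{-211} = \frac{\frac{339}{374} + \frac{19 \sqrt{15}}{1122}}{-211} = \left(\frac{339}{374} + \frac{19 \sqrt{15}}{1122}\right) \left(- \frac{1}{211}\right) = - \frac{339}{78914} - \frac{19 \sqrt{15}}{236742}$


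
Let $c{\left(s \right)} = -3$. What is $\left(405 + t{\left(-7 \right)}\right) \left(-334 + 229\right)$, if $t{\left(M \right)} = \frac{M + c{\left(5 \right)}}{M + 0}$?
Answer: $-42675$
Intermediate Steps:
$t{\left(M \right)} = \frac{-3 + M}{M}$ ($t{\left(M \right)} = \frac{M - 3}{M + 0} = \frac{-3 + M}{M}$)
$\left(405 + t{\left(-7 \right)}\right) \left(-334 + 229\right) = \left(405 + \frac{-3 - 7}{-7}\right) \left(-334 + 229\right) = \left(405 - - \frac{10}{7}\right) \left(-105\right) = \left(405 + \frac{10}{7}\right) \left(-105\right) = \frac{2845}{7} \left(-105\right) = -42675$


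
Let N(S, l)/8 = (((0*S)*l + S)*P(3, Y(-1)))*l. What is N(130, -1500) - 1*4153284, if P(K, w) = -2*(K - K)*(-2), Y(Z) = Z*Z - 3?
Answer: -4153284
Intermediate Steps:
Y(Z) = -3 + Z**2 (Y(Z) = Z**2 - 3 = -3 + Z**2)
P(K, w) = 0 (P(K, w) = -2*0*(-2) = 0*(-2) = 0)
N(S, l) = 0 (N(S, l) = 8*((((0*S)*l + S)*0)*l) = 8*(((0*l + S)*0)*l) = 8*(((0 + S)*0)*l) = 8*((S*0)*l) = 8*(0*l) = 8*0 = 0)
N(130, -1500) - 1*4153284 = 0 - 1*4153284 = 0 - 4153284 = -4153284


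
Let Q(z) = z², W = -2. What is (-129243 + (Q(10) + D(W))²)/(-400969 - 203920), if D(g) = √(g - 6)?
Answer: 119251/604889 - 400*I*√2/604889 ≈ 0.19715 - 0.00093519*I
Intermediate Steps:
D(g) = √(-6 + g)
(-129243 + (Q(10) + D(W))²)/(-400969 - 203920) = (-129243 + (10² + √(-6 - 2))²)/(-400969 - 203920) = (-129243 + (100 + √(-8))²)/(-604889) = (-129243 + (100 + 2*I*√2)²)*(-1/604889) = 129243/604889 - (100 + 2*I*√2)²/604889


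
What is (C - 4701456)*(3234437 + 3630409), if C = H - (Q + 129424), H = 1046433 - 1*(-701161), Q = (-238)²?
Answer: -21555135900780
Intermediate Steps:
Q = 56644
H = 1747594 (H = 1046433 + 701161 = 1747594)
C = 1561526 (C = 1747594 - (56644 + 129424) = 1747594 - 1*186068 = 1747594 - 186068 = 1561526)
(C - 4701456)*(3234437 + 3630409) = (1561526 - 4701456)*(3234437 + 3630409) = -3139930*6864846 = -21555135900780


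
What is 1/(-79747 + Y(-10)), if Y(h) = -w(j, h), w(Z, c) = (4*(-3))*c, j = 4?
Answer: -1/79867 ≈ -1.2521e-5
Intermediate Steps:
w(Z, c) = -12*c
Y(h) = 12*h (Y(h) = -(-12)*h = 12*h)
1/(-79747 + Y(-10)) = 1/(-79747 + 12*(-10)) = 1/(-79747 - 120) = 1/(-79867) = -1/79867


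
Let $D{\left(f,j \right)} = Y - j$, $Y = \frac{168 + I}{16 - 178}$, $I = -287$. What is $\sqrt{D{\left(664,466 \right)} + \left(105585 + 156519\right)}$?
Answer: $\frac{5 \sqrt{3390838}}{18} \approx 511.51$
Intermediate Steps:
$Y = \frac{119}{162}$ ($Y = \frac{168 - 287}{16 - 178} = - \frac{119}{-162} = \left(-119\right) \left(- \frac{1}{162}\right) = \frac{119}{162} \approx 0.73457$)
$D{\left(f,j \right)} = \frac{119}{162} - j$
$\sqrt{D{\left(664,466 \right)} + \left(105585 + 156519\right)} = \sqrt{\left(\frac{119}{162} - 466\right) + \left(105585 + 156519\right)} = \sqrt{\left(\frac{119}{162} - 466\right) + 262104} = \sqrt{- \frac{75373}{162} + 262104} = \sqrt{\frac{42385475}{162}} = \frac{5 \sqrt{3390838}}{18}$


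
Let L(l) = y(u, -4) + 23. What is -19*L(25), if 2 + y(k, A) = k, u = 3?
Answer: -456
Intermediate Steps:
y(k, A) = -2 + k
L(l) = 24 (L(l) = (-2 + 3) + 23 = 1 + 23 = 24)
-19*L(25) = -19*24 = -456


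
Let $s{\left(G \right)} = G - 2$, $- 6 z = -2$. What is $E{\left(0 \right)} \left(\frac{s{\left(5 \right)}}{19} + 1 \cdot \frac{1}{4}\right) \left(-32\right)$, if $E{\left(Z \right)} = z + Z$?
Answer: $- \frac{248}{57} \approx -4.3509$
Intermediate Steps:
$z = \frac{1}{3}$ ($z = \left(- \frac{1}{6}\right) \left(-2\right) = \frac{1}{3} \approx 0.33333$)
$E{\left(Z \right)} = \frac{1}{3} + Z$
$s{\left(G \right)} = -2 + G$
$E{\left(0 \right)} \left(\frac{s{\left(5 \right)}}{19} + 1 \cdot \frac{1}{4}\right) \left(-32\right) = \left(\frac{1}{3} + 0\right) \left(\frac{-2 + 5}{19} + 1 \cdot \frac{1}{4}\right) \left(-32\right) = \frac{3 \cdot \frac{1}{19} + 1 \cdot \frac{1}{4}}{3} \left(-32\right) = \frac{\frac{3}{19} + \frac{1}{4}}{3} \left(-32\right) = \frac{1}{3} \cdot \frac{31}{76} \left(-32\right) = \frac{31}{228} \left(-32\right) = - \frac{248}{57}$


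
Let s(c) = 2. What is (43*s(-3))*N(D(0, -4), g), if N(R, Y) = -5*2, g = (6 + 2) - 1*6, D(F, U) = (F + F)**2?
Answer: -860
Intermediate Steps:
D(F, U) = 4*F**2 (D(F, U) = (2*F)**2 = 4*F**2)
g = 2 (g = 8 - 6 = 2)
N(R, Y) = -10
(43*s(-3))*N(D(0, -4), g) = (43*2)*(-10) = 86*(-10) = -860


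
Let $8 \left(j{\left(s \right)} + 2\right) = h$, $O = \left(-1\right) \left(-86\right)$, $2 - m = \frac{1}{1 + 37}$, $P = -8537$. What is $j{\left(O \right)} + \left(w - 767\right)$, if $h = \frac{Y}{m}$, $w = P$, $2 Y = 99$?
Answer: $- \frac{1860573}{200} \approx -9302.9$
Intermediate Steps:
$Y = \frac{99}{2}$ ($Y = \frac{1}{2} \cdot 99 = \frac{99}{2} \approx 49.5$)
$w = -8537$
$m = \frac{75}{38}$ ($m = 2 - \frac{1}{1 + 37} = 2 - \frac{1}{38} = \frac{75}{38} \approx 1.9737$)
$O = 86$
$h = \frac{627}{25}$ ($h = \frac{99}{2 \cdot \frac{75}{38}} = \frac{99}{2} \cdot \frac{38}{75} = \frac{627}{25} \approx 25.08$)
$j{\left(s \right)} = \frac{227}{200}$ ($j{\left(s \right)} = -2 + \frac{1}{8} \cdot \frac{627}{25} = -2 + \frac{627}{200} = \frac{227}{200}$)
$j{\left(O \right)} + \left(w - 767\right) = \frac{227}{200} - 9304 = - \frac{1860573}{200}$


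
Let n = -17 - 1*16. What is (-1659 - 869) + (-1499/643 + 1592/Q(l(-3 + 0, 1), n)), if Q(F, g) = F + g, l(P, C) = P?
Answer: -14898941/5787 ≈ -2574.6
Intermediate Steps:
n = -33 (n = -17 - 16 = -33)
(-1659 - 869) + (-1499/643 + 1592/Q(l(-3 + 0, 1), n)) = (-1659 - 869) + (-1499/643 + 1592/((-3 + 0) - 33)) = -2528 + (-1499*1/643 + 1592/(-3 - 33)) = -2528 + (-1499/643 + 1592/(-36)) = -2528 + (-1499/643 + 1592*(-1/36)) = -2528 + (-1499/643 - 398/9) = -2528 - 269405/5787 = -14898941/5787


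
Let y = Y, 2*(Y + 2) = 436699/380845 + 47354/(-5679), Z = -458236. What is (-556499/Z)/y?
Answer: -1203606474338745/5545983460013422 ≈ -0.21702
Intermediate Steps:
Y = -24205795529/4325637510 (Y = -2 + (436699/380845 + 47354/(-5679))/2 = -2 + (436699*(1/380845) + 47354*(-1/5679))/2 = -2 + (436699/380845 - 47354/5679)/2 = -2 + (½)*(-15554520509/2162818755) = -2 - 15554520509/4325637510 = -24205795529/4325637510 ≈ -5.5959)
y = -24205795529/4325637510 ≈ -5.5959
(-556499/Z)/y = (-556499/(-458236))/(-24205795529/4325637510) = -556499*(-1/458236)*(-4325637510/24205795529) = (556499/458236)*(-4325637510/24205795529) = -1203606474338745/5545983460013422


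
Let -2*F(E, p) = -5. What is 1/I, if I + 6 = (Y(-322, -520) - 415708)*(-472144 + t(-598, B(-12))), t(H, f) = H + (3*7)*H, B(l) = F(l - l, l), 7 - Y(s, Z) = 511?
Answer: 1/201987683594 ≈ 4.9508e-12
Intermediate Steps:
F(E, p) = 5/2 (F(E, p) = -½*(-5) = 5/2)
Y(s, Z) = -504 (Y(s, Z) = 7 - 1*511 = 7 - 511 = -504)
B(l) = 5/2
t(H, f) = 22*H (t(H, f) = H + 21*H = 22*H)
I = 201987683594 (I = -6 + (-504 - 415708)*(-472144 + 22*(-598)) = -6 - 416212*(-472144 - 13156) = -6 - 416212*(-485300) = -6 + 201987683600 = 201987683594)
1/I = 1/201987683594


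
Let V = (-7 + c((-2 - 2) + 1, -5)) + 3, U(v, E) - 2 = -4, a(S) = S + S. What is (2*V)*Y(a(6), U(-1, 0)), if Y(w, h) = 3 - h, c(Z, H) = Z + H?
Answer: -120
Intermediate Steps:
a(S) = 2*S
c(Z, H) = H + Z
U(v, E) = -2 (U(v, E) = 2 - 4 = -2)
V = -12 (V = (-7 + (-5 + ((-2 - 2) + 1))) + 3 = (-7 + (-5 + (-4 + 1))) + 3 = (-7 + (-5 - 3)) + 3 = (-7 - 8) + 3 = -15 + 3 = -12)
(2*V)*Y(a(6), U(-1, 0)) = (2*(-12))*(3 - 1*(-2)) = -24*(3 + 2) = -24*5 = -120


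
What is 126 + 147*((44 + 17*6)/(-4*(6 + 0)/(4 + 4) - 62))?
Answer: -13272/65 ≈ -204.18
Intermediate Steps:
126 + 147*((44 + 17*6)/(-4*(6 + 0)/(4 + 4) - 62)) = 126 + 147*((44 + 102)/(-24/8 - 62)) = 126 + 147*(146/(-24/8 - 62)) = 126 + 147*(146/(-4*3/4 - 62)) = 126 + 147*(146/(-3 - 62)) = 126 + 147*(146/(-65)) = 126 + 147*(146*(-1/65)) = 126 + 147*(-146/65) = 126 - 21462/65 = -13272/65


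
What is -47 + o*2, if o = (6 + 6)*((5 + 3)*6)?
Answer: 1105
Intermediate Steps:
o = 576 (o = 12*(8*6) = 12*48 = 576)
-47 + o*2 = -47 + 576*2 = -47 + 1152 = 1105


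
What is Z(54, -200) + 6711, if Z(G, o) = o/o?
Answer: 6712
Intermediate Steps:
Z(G, o) = 1
Z(54, -200) + 6711 = 1 + 6711 = 6712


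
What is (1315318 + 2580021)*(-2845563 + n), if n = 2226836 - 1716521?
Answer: -9096582609072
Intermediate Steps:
n = 510315
(1315318 + 2580021)*(-2845563 + n) = (1315318 + 2580021)*(-2845563 + 510315) = 3895339*(-2335248) = -9096582609072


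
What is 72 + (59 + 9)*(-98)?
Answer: -6592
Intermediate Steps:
72 + (59 + 9)*(-98) = 72 + 68*(-98) = 72 - 6664 = -6592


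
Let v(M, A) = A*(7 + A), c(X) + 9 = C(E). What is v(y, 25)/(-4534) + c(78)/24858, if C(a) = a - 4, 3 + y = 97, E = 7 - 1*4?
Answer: -4982935/28176543 ≈ -0.17685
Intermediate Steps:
E = 3 (E = 7 - 4 = 3)
y = 94 (y = -3 + 97 = 94)
C(a) = -4 + a
c(X) = -10 (c(X) = -9 + (-4 + 3) = -9 - 1 = -10)
v(y, 25)/(-4534) + c(78)/24858 = (25*(7 + 25))/(-4534) - 10/24858 = (25*32)*(-1/4534) - 10*1/24858 = 800*(-1/4534) - 5/12429 = -400/2267 - 5/12429 = -4982935/28176543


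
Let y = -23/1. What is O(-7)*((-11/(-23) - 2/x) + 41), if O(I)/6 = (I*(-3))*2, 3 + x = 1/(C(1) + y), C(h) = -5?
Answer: 20759256/1955 ≈ 10619.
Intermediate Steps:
y = -23 (y = -23*1 = -23)
x = -85/28 (x = -3 + 1/(-5 - 23) = -3 + 1/(-28) = -3 - 1/28 = -85/28 ≈ -3.0357)
O(I) = -36*I (O(I) = 6*((I*(-3))*2) = 6*(-3*I*2) = 6*(-6*I) = -36*I)
O(-7)*((-11/(-23) - 2/x) + 41) = (-36*(-7))*((-11/(-23) - 2/(-85/28)) + 41) = 252*((-11*(-1/23) - 2*(-28/85)) + 41) = 252*((11/23 + 56/85) + 41) = 252*(2223/1955 + 41) = 252*(82378/1955) = 20759256/1955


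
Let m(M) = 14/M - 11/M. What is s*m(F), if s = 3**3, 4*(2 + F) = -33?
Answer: -324/41 ≈ -7.9024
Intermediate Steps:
F = -41/4 (F = -2 + (1/4)*(-33) = -2 - 33/4 = -41/4 ≈ -10.250)
m(M) = 3/M
s = 27
s*m(F) = 27*(3/(-41/4)) = 27*(3*(-4/41)) = 27*(-12/41) = -324/41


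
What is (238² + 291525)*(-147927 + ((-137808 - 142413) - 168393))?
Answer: -207697083429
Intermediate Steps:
(238² + 291525)*(-147927 + ((-137808 - 142413) - 168393)) = (56644 + 291525)*(-147927 + (-280221 - 168393)) = 348169*(-147927 - 448614) = 348169*(-596541) = -207697083429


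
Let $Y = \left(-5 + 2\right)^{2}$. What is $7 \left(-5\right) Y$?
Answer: $-315$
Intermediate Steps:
$Y = 9$ ($Y = \left(-3\right)^{2} = 9$)
$7 \left(-5\right) Y = 7 \left(-5\right) 9 = \left(-35\right) 9 = -315$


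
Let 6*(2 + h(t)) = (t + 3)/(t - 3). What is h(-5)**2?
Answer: 2209/576 ≈ 3.8351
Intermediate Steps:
h(t) = -2 + (3 + t)/(6*(-3 + t)) (h(t) = -2 + ((t + 3)/(t - 3))/6 = -2 + ((3 + t)/(-3 + t))/6 = -2 + (3 + t)/(6*(-3 + t)))
h(-5)**2 = ((39 - 11*(-5))/(6*(-3 - 5)))**2 = ((1/6)*(39 + 55)/(-8))**2 = ((1/6)*(-1/8)*94)**2 = (-47/24)**2 = 2209/576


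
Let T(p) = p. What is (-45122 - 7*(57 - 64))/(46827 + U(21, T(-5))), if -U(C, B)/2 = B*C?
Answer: -45073/47037 ≈ -0.95825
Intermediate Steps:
U(C, B) = -2*B*C
(-45122 - 7*(57 - 64))/(46827 + U(21, T(-5))) = (-45122 - 7*(57 - 64))/(46827 - 2*(-5)*21) = (-45122 - 7*(-7))/(46827 + 210) = (-45122 + 49)/47037 = -45073*1/47037 = -45073/47037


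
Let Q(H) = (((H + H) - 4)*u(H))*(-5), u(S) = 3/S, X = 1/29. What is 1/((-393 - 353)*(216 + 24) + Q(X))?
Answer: -1/177330 ≈ -5.6392e-6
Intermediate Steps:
X = 1/29 ≈ 0.034483
Q(H) = -15*(-4 + 2*H)/H (Q(H) = (((H + H) - 4)*(3/H))*(-5) = ((2*H - 4)*(3/H))*(-5) = ((-4 + 2*H)*(3/H))*(-5) = (3*(-4 + 2*H)/H)*(-5) = -15*(-4 + 2*H)/H)
1/((-393 - 353)*(216 + 24) + Q(X)) = 1/((-393 - 353)*(216 + 24) + (-30 + 60/(1/29))) = 1/(-746*240 + (-30 + 60*29)) = 1/(-179040 + (-30 + 1740)) = 1/(-179040 + 1710) = 1/(-177330) = -1/177330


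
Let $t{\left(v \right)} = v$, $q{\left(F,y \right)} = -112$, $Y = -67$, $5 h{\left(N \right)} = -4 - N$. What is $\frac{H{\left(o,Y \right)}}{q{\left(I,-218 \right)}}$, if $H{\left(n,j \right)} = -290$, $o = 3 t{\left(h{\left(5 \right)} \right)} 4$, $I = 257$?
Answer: $\frac{145}{56} \approx 2.5893$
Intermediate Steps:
$h{\left(N \right)} = - \frac{4}{5} - \frac{N}{5}$ ($h{\left(N \right)} = \frac{-4 - N}{5} = - \frac{4}{5} - \frac{N}{5}$)
$o = - \frac{108}{5}$ ($o = 3 \left(- \frac{4}{5} - 1\right) 4 = 3 \left(- \frac{9}{5}\right) 4 = \left(- \frac{27}{5}\right) 4 = - \frac{108}{5} \approx -21.6$)
$\frac{H{\left(o,Y \right)}}{q{\left(I,-218 \right)}} = - \frac{290}{-112} = \left(-290\right) \left(- \frac{1}{112}\right) = \frac{145}{56}$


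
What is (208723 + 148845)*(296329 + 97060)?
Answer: 140663317952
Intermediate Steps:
(208723 + 148845)*(296329 + 97060) = 357568*393389 = 140663317952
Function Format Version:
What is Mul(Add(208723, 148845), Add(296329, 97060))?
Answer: 140663317952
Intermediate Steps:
Mul(Add(208723, 148845), Add(296329, 97060)) = Mul(357568, 393389) = 140663317952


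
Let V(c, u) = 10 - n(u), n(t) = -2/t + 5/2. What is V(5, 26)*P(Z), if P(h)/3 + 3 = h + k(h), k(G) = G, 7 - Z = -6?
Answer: 13593/26 ≈ 522.81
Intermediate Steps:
Z = 13 (Z = 7 - 1*(-6) = 7 + 6 = 13)
n(t) = 5/2 - 2/t (n(t) = -2/t + 5*(½) = -2/t + 5/2 = 5/2 - 2/t)
V(c, u) = 15/2 + 2/u (V(c, u) = 10 - (5/2 - 2/u) = 10 + (-5/2 + 2/u) = 15/2 + 2/u)
P(h) = -9 + 6*h (P(h) = -9 + 3*(h + h) = -9 + 3*(2*h) = -9 + 6*h)
V(5, 26)*P(Z) = (15/2 + 2/26)*(-9 + 6*13) = (15/2 + 2*(1/26))*(-9 + 78) = (15/2 + 1/13)*69 = (197/26)*69 = 13593/26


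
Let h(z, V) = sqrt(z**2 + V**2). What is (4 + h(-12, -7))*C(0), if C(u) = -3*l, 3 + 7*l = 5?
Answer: -24/7 - 6*sqrt(193)/7 ≈ -15.336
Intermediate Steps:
l = 2/7 (l = -3/7 + (1/7)*5 = -3/7 + 5/7 = 2/7 ≈ 0.28571)
C(u) = -6/7 (C(u) = -3*2/7 = -6/7)
h(z, V) = sqrt(V**2 + z**2)
(4 + h(-12, -7))*C(0) = (4 + sqrt((-7)**2 + (-12)**2))*(-6/7) = (4 + sqrt(49 + 144))*(-6/7) = (4 + sqrt(193))*(-6/7) = -24/7 - 6*sqrt(193)/7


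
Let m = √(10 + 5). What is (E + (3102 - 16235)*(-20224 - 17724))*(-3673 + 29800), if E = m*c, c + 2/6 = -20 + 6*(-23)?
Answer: 13020941311668 - 4136775*√15 ≈ 1.3021e+13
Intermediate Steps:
c = -475/3 (c = -⅓ + (-20 + 6*(-23)) = -⅓ + (-20 - 138) = -⅓ - 158 = -475/3 ≈ -158.33)
m = √15 ≈ 3.8730
E = -475*√15/3 (E = √15*(-475/3) = -475*√15/3 ≈ -613.22)
(E + (3102 - 16235)*(-20224 - 17724))*(-3673 + 29800) = (-475*√15/3 + (3102 - 16235)*(-20224 - 17724))*(-3673 + 29800) = (-475*√15/3 - 13133*(-37948))*26127 = (-475*√15/3 + 498371084)*26127 = (498371084 - 475*√15/3)*26127 = 13020941311668 - 4136775*√15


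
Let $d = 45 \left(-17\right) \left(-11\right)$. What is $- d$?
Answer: $-8415$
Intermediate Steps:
$d = 8415$ ($d = \left(-765\right) \left(-11\right) = 8415$)
$- d = \left(-1\right) 8415 = -8415$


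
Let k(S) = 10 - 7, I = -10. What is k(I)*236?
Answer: 708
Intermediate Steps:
k(S) = 3
k(I)*236 = 3*236 = 708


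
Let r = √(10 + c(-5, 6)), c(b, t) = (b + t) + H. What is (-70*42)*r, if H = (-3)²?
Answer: -5880*√5 ≈ -13148.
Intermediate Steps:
H = 9
c(b, t) = 9 + b + t (c(b, t) = (b + t) + 9 = 9 + b + t)
r = 2*√5 (r = √(10 + (9 - 5 + 6)) = √(10 + 10) = √20 = 2*√5 ≈ 4.4721)
(-70*42)*r = (-70*42)*(2*√5) = -5880*√5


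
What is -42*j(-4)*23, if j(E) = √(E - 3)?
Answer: -966*I*√7 ≈ -2555.8*I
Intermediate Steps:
j(E) = √(-3 + E)
-42*j(-4)*23 = -42*√(-3 - 4)*23 = -42*I*√7*23 = -966*I*√7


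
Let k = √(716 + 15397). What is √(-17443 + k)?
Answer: √(-17443 + √16113) ≈ 131.59*I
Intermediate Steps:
k = √16113 ≈ 126.94
√(-17443 + k) = √(-17443 + √16113)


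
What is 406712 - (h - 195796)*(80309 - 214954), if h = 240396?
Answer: 6005573712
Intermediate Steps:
406712 - (h - 195796)*(80309 - 214954) = 406712 - (240396 - 195796)*(80309 - 214954) = 406712 - 44600*(-134645) = 406712 - 1*(-6005167000) = 406712 + 6005167000 = 6005573712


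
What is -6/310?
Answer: -3/155 ≈ -0.019355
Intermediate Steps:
-6/310 = -6*1/310 = -3/155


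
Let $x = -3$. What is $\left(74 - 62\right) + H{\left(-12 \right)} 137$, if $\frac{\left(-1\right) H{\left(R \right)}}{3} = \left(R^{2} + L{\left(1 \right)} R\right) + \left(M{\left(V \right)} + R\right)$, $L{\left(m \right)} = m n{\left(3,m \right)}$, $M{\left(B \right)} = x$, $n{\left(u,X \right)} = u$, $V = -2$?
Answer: $-38211$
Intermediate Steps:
$M{\left(B \right)} = -3$
$L{\left(m \right)} = 3 m$ ($L{\left(m \right)} = m 3 = 3 m$)
$H{\left(R \right)} = 9 - 12 R - 3 R^{2}$ ($H{\left(R \right)} = - 3 \left(\left(R^{2} + 3 \cdot 1 R\right) + \left(-3 + R\right)\right) = - 3 \left(\left(R^{2} + 3 R\right) + \left(-3 + R\right)\right) = - 3 \left(-3 + R^{2} + 4 R\right) = 9 - 12 R - 3 R^{2}$)
$\left(74 - 62\right) + H{\left(-12 \right)} 137 = \left(74 - 62\right) + \left(9 - -144 - 3 \left(-12\right)^{2}\right) 137 = 12 + \left(9 + 144 - 432\right) 137 = 12 - 38223 = -38211$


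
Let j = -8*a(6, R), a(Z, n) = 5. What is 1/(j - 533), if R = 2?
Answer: -1/573 ≈ -0.0017452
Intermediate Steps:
j = -40 (j = -8*5 = -40)
1/(j - 533) = 1/(-40 - 533) = 1/(-573) = -1/573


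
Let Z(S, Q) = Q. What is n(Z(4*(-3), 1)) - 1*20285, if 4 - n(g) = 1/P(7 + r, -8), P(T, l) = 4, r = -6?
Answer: -81125/4 ≈ -20281.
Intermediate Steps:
n(g) = 15/4 (n(g) = 4 - 1/4 = 4 - 1*¼ = 4 - ¼ = 15/4)
n(Z(4*(-3), 1)) - 1*20285 = 15/4 - 1*20285 = 15/4 - 20285 = -81125/4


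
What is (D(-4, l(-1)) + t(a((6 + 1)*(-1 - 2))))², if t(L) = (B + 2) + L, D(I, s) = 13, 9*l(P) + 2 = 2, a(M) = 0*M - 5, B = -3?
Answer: 49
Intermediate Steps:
a(M) = -5 (a(M) = 0 - 5 = -5)
l(P) = 0 (l(P) = -2/9 + (⅑)*2 = -2/9 + 2/9 = 0)
t(L) = -1 + L (t(L) = (-3 + 2) + L = -1 + L)
(D(-4, l(-1)) + t(a((6 + 1)*(-1 - 2))))² = (13 + (-1 - 5))² = (13 - 6)² = 7² = 49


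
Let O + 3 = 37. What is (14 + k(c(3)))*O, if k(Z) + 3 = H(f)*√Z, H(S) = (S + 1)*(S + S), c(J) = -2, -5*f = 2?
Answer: 374 - 408*I*√2/25 ≈ 374.0 - 23.08*I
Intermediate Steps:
O = 34 (O = -3 + 37 = 34)
f = -⅖ (f = -⅕*2 = -⅖ ≈ -0.40000)
H(S) = 2*S*(1 + S) (H(S) = (1 + S)*(2*S) = 2*S*(1 + S))
k(Z) = -3 - 12*√Z/25 (k(Z) = -3 + (2*(-⅖)*(1 - ⅖))*√Z = -3 + (2*(-⅖)*(⅗))*√Z = -3 - 12*√Z/25)
(14 + k(c(3)))*O = (14 + (-3 - 12*I*√2/25))*34 = (11 - 12*I*√2/25)*34 = 374 - 408*I*√2/25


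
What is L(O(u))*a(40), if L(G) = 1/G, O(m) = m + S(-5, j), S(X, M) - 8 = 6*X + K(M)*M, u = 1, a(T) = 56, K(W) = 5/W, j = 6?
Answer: -7/2 ≈ -3.5000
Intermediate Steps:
S(X, M) = 13 + 6*X (S(X, M) = 8 + (6*X + (5/M)*M) = 8 + (6*X + 5) = 8 + (5 + 6*X) = 13 + 6*X)
O(m) = -17 + m (O(m) = m + (13 + 6*(-5)) = m + (13 - 30) = m - 17 = -17 + m)
L(O(u))*a(40) = 56/(-17 + 1) = 56/(-16) = -1/16*56 = -7/2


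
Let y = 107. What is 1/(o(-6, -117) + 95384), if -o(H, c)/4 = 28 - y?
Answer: 1/95700 ≈ 1.0449e-5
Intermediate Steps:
o(H, c) = 316 (o(H, c) = -4*(28 - 1*107) = -4*(28 - 107) = -4*(-79) = 316)
1/(o(-6, -117) + 95384) = 1/(316 + 95384) = 1/95700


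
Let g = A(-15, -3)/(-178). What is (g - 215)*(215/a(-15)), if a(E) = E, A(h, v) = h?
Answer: 1644965/534 ≈ 3080.5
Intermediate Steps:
g = 15/178 (g = -15/(-178) = -15*(-1/178) = 15/178 ≈ 0.084270)
(g - 215)*(215/a(-15)) = (15/178 - 215)*(215/(-15)) = -8224825*(-1)/(178*15) = -38255/178*(-43/3) = 1644965/534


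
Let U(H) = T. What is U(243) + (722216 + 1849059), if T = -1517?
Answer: 2569758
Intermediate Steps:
U(H) = -1517
U(243) + (722216 + 1849059) = -1517 + (722216 + 1849059) = -1517 + 2571275 = 2569758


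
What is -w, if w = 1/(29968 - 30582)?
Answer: 1/614 ≈ 0.0016287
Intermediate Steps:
w = -1/614 (w = 1/(-614) = -1/614 ≈ -0.0016287)
-w = -1*(-1/614) = 1/614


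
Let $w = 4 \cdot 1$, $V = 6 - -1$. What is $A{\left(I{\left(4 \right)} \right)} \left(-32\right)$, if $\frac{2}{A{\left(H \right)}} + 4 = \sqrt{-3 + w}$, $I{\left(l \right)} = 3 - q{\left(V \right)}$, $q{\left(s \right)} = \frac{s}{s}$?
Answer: $\frac{64}{3} \approx 21.333$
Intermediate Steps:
$V = 7$ ($V = 6 + 1 = 7$)
$q{\left(s \right)} = 1$
$w = 4$
$I{\left(l \right)} = 2$ ($I{\left(l \right)} = 3 - 1 = 2$)
$A{\left(H \right)} = - \frac{2}{3}$ ($A{\left(H \right)} = \frac{2}{-4 + \sqrt{-3 + 4}} = \frac{2}{-4 + \sqrt{1}} = \frac{2}{-4 + 1} = \frac{2}{-3} = 2 \left(- \frac{1}{3}\right) = - \frac{2}{3}$)
$A{\left(I{\left(4 \right)} \right)} \left(-32\right) = \left(- \frac{2}{3}\right) \left(-32\right) = \frac{64}{3}$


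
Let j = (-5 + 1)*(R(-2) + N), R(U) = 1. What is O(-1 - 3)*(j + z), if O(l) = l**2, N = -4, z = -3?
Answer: 144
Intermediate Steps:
j = 12 (j = (-5 + 1)*(1 - 4) = -4*(-3) = 12)
O(-1 - 3)*(j + z) = (-1 - 3)**2*(12 - 3) = (-4)**2*9 = 16*9 = 144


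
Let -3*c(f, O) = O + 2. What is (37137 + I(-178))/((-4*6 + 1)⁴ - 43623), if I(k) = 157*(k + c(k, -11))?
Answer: 4831/118109 ≈ 0.040903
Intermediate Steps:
c(f, O) = -⅔ - O/3 (c(f, O) = -(O + 2)/3 = -(2 + O)/3 = -⅔ - O/3)
I(k) = 471 + 157*k (I(k) = 157*(k + (-⅔ - ⅓*(-11))) = 157*(k + (-⅔ + 11/3)) = 157*(k + 3) = 157*(3 + k) = 471 + 157*k)
(37137 + I(-178))/((-4*6 + 1)⁴ - 43623) = (37137 + (471 + 157*(-178)))/((-4*6 + 1)⁴ - 43623) = (37137 + (471 - 27946))/((-24 + 1)⁴ - 43623) = (37137 - 27475)/((-23)⁴ - 43623) = 9662/(279841 - 43623) = 9662/236218 = 9662*(1/236218) = 4831/118109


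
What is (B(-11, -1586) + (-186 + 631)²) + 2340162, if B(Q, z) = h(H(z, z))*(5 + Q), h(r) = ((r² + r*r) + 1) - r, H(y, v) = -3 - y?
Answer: -27522989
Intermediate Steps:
h(r) = 1 - r + 2*r² (h(r) = ((r² + r²) + 1) - r = (2*r² + 1) - r = (1 + 2*r²) - r = 1 - r + 2*r²)
B(Q, z) = (5 + Q)*(4 + z + 2*(-3 - z)²) (B(Q, z) = (1 - (-3 - z) + 2*(-3 - z)²)*(5 + Q) = (1 + (3 + z) + 2*(-3 - z)²)*(5 + Q) = (4 + z + 2*(-3 - z)²)*(5 + Q) = (5 + Q)*(4 + z + 2*(-3 - z)²))
(B(-11, -1586) + (-186 + 631)²) + 2340162 = ((5 - 11)*(4 - 1586 + 2*(3 - 1586)²) + (-186 + 631)²) + 2340162 = (-6*(4 - 1586 + 2*(-1583)²) + 445²) + 2340162 = (-6*(4 - 1586 + 2*2505889) + 198025) + 2340162 = (-6*(4 - 1586 + 5011778) + 198025) + 2340162 = (-6*5010196 + 198025) + 2340162 = (-30061176 + 198025) + 2340162 = -29863151 + 2340162 = -27522989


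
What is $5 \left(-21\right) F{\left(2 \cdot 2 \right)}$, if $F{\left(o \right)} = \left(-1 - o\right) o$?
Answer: $2100$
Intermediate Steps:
$F{\left(o \right)} = o \left(-1 - o\right)$
$5 \left(-21\right) F{\left(2 \cdot 2 \right)} = 5 \left(-21\right) \left(- 2 \cdot 2 \left(1 + 2 \cdot 2\right)\right) = - 105 \left(\left(-1\right) 4 \left(1 + 4\right)\right) = - 105 \left(\left(-1\right) 4 \cdot 5\right) = \left(-105\right) \left(-20\right) = 2100$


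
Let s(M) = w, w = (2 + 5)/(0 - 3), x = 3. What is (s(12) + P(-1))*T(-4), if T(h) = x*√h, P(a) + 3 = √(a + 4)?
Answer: I*(-32 + 6*√3) ≈ -21.608*I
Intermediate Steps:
P(a) = -3 + √(4 + a) (P(a) = -3 + √(a + 4) = -3 + √(4 + a))
T(h) = 3*√h
w = -7/3 (w = 7/(-3) = 7*(-⅓) = -7/3 ≈ -2.3333)
s(M) = -7/3
(s(12) + P(-1))*T(-4) = (-7/3 + (-3 + √(4 - 1)))*(3*√(-4)) = (-7/3 + (-3 + √3))*(3*(2*I)) = (-16/3 + √3)*(6*I) = 6*I*(-16/3 + √3)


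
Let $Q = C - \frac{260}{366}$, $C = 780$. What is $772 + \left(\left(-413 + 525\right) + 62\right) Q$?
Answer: $\frac{8318472}{61} \approx 1.3637 \cdot 10^{5}$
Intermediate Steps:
$Q = \frac{142610}{183}$ ($Q = 780 - \frac{260}{366} = 780 - \frac{130}{183} = \frac{142610}{183} \approx 779.29$)
$772 + \left(\left(-413 + 525\right) + 62\right) Q = 772 + \left(\left(-413 + 525\right) + 62\right) \frac{142610}{183} = 772 + \left(112 + 62\right) \frac{142610}{183} = 772 + 174 \cdot \frac{142610}{183} = 772 + \frac{8271380}{61} = \frac{8318472}{61}$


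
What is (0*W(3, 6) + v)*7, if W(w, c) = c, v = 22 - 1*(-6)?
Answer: 196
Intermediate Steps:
v = 28 (v = 22 + 6 = 28)
(0*W(3, 6) + v)*7 = (0*6 + 28)*7 = (0 + 28)*7 = 28*7 = 196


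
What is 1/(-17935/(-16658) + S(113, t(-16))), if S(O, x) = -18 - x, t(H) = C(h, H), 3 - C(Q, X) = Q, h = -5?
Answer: -16658/415173 ≈ -0.040123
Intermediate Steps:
C(Q, X) = 3 - Q
t(H) = 8 (t(H) = 3 - 1*(-5) = 3 + 5 = 8)
1/(-17935/(-16658) + S(113, t(-16))) = 1/(-17935/(-16658) + (-18 - 1*8)) = 1/(-17935*(-1/16658) + (-18 - 8)) = 1/(17935/16658 - 26) = 1/(-415173/16658) = -16658/415173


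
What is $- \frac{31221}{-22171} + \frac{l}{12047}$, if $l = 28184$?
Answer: $\frac{1000986851}{267094037} \approx 3.7477$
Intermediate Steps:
$- \frac{31221}{-22171} + \frac{l}{12047} = - \frac{31221}{-22171} + \frac{28184}{12047} = \left(-31221\right) \left(- \frac{1}{22171}\right) + 28184 \cdot \frac{1}{12047} = \frac{31221}{22171} + \frac{28184}{12047} = \frac{1000986851}{267094037}$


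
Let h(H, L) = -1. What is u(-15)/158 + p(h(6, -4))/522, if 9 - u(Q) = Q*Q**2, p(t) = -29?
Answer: 30377/1422 ≈ 21.362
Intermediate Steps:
u(Q) = 9 - Q**3 (u(Q) = 9 - Q*Q**2 = 9 - Q**3)
u(-15)/158 + p(h(6, -4))/522 = (9 - 1*(-15)**3)/158 - 29/522 = (9 - 1*(-3375))*(1/158) - 29*1/522 = (9 + 3375)*(1/158) - 1/18 = 3384*(1/158) - 1/18 = 1692/79 - 1/18 = 30377/1422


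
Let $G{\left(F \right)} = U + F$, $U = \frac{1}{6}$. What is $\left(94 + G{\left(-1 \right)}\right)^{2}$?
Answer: $\frac{312481}{36} \approx 8680.0$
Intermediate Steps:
$U = \frac{1}{6} \approx 0.16667$
$G{\left(F \right)} = \frac{1}{6} + F$
$\left(94 + G{\left(-1 \right)}\right)^{2} = \left(94 + \left(\frac{1}{6} - 1\right)\right)^{2} = \left(94 - \frac{5}{6}\right)^{2} = \left(\frac{559}{6}\right)^{2} = \frac{312481}{36}$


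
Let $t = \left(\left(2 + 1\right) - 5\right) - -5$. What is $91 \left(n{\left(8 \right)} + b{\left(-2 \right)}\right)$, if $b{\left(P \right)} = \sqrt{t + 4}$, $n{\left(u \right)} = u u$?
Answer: $5824 + 91 \sqrt{7} \approx 6064.8$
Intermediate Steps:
$t = 3$ ($t = \left(3 - 5\right) + 5 = -2 + 5 = 3$)
$n{\left(u \right)} = u^{2}$
$b{\left(P \right)} = \sqrt{7}$ ($b{\left(P \right)} = \sqrt{3 + 4} = \sqrt{7}$)
$91 \left(n{\left(8 \right)} + b{\left(-2 \right)}\right) = 91 \left(8^{2} + \sqrt{7}\right) = 91 \left(64 + \sqrt{7}\right) = 5824 + 91 \sqrt{7}$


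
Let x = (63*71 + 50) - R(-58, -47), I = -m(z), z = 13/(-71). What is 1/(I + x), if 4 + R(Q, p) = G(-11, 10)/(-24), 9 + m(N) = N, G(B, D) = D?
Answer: 852/3865183 ≈ 0.00022043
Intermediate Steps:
z = -13/71 (z = 13*(-1/71) = -13/71 ≈ -0.18310)
m(N) = -9 + N
R(Q, p) = -53/12 (R(Q, p) = -4 + 10/(-24) = -4 + 10*(-1/24) = -4 - 5/12 = -53/12)
I = 652/71 (I = -(-9 - 13/71) = -1*(-652/71) = 652/71 ≈ 9.1831)
x = 54329/12 (x = (63*71 + 50) - 1*(-53/12) = (4473 + 50) + 53/12 = 4523 + 53/12 = 54329/12 ≈ 4527.4)
1/(I + x) = 1/(652/71 + 54329/12) = 1/(3865183/852) = 852/3865183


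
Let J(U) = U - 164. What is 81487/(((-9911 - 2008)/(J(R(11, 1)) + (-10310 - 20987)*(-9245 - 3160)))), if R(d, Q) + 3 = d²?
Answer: -31636450868393/11919 ≈ -2.6543e+9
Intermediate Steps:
R(d, Q) = -3 + d²
J(U) = -164 + U
81487/(((-9911 - 2008)/(J(R(11, 1)) + (-10310 - 20987)*(-9245 - 3160)))) = 81487/(((-9911 - 2008)/((-164 + (-3 + 11²)) + (-10310 - 20987)*(-9245 - 3160)))) = 81487/((-11919/((-164 + (-3 + 121)) - 31297*(-12405)))) = 81487/((-11919/((-164 + 118) + 388239285))) = 81487/((-11919/(-46 + 388239285))) = 81487/((-11919/388239239)) = 81487/((-11919*1/388239239)) = 81487/(-11919/388239239) = 81487*(-388239239/11919) = -31636450868393/11919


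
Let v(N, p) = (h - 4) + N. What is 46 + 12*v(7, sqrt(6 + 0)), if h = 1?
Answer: 94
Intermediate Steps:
v(N, p) = -3 + N (v(N, p) = (1 - 4) + N = -3 + N)
46 + 12*v(7, sqrt(6 + 0)) = 46 + 12*(-3 + 7) = 46 + 12*4 = 46 + 48 = 94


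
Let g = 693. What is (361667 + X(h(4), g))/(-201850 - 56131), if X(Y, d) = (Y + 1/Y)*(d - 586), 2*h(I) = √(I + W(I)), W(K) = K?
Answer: -361667/257981 - 321*√2/515962 ≈ -1.4028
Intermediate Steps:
h(I) = √2*√I/2 (h(I) = √(I + I)/2 = √(2*I)/2 = (√2*√I)/2 = √2*√I/2)
X(Y, d) = (-586 + d)*(Y + 1/Y) (X(Y, d) = (Y + 1/Y)*(-586 + d) = (-586 + d)*(Y + 1/Y))
(361667 + X(h(4), g))/(-201850 - 56131) = (361667 + (-586 + 693 + (√2*√4/2)²*(-586 + 693))/((√2*√4/2)))/(-201850 - 56131) = (361667 + (-586 + 693 + ((½)*√2*2)²*107)/(((½)*√2*2)))/(-257981) = (361667 + (-586 + 693 + (√2)²*107)/(√2))*(-1/257981) = (361667 + (√2/2)*(-586 + 693 + 2*107))*(-1/257981) = (361667 + (√2/2)*(-586 + 693 + 214))*(-1/257981) = (361667 + (√2/2)*321)*(-1/257981) = (361667 + 321*√2/2)*(-1/257981) = -361667/257981 - 321*√2/515962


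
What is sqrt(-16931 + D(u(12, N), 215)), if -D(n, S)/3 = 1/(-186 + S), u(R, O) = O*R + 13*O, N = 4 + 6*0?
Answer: I*sqrt(14239058)/29 ≈ 130.12*I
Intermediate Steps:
N = 4 (N = 4 + 0 = 4)
u(R, O) = 13*O + O*R
D(n, S) = -3/(-186 + S)
sqrt(-16931 + D(u(12, N), 215)) = sqrt(-16931 - 3/(-186 + 215)) = sqrt(-16931 - 3/29) = sqrt(-491002/29) = I*sqrt(14239058)/29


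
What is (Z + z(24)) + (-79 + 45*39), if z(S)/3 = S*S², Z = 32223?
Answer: 75371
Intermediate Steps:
z(S) = 3*S³ (z(S) = 3*(S*S²) = 3*S³)
(Z + z(24)) + (-79 + 45*39) = (32223 + 3*24³) + (-79 + 45*39) = (32223 + 3*13824) + (-79 + 1755) = (32223 + 41472) + 1676 = 73695 + 1676 = 75371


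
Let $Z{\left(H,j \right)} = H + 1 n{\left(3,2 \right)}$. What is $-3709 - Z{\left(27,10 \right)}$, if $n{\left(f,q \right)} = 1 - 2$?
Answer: $-3735$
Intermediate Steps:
$n{\left(f,q \right)} = -1$
$Z{\left(H,j \right)} = -1 + H$ ($Z{\left(H,j \right)} = H + 1 \left(-1\right) = H - 1 = -1 + H$)
$-3709 - Z{\left(27,10 \right)} = -3709 - \left(-1 + 27\right) = -3709 - 26 = -3735$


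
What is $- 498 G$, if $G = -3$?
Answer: $1494$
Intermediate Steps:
$- 498 G = \left(-498\right) \left(-3\right) = 1494$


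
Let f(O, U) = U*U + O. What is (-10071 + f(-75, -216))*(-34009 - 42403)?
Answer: -2789802120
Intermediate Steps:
f(O, U) = O + U**2 (f(O, U) = U**2 + O = O + U**2)
(-10071 + f(-75, -216))*(-34009 - 42403) = (-10071 + (-75 + (-216)**2))*(-34009 - 42403) = (-10071 + (-75 + 46656))*(-76412) = (-10071 + 46581)*(-76412) = 36510*(-76412) = -2789802120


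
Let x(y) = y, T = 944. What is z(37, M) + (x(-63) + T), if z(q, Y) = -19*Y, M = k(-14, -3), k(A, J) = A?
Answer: 1147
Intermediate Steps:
M = -14
z(37, M) + (x(-63) + T) = -19*(-14) + (-63 + 944) = 266 + 881 = 1147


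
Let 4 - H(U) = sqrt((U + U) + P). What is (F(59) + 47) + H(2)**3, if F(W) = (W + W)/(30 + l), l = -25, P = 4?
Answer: 1153/5 - 112*sqrt(2) ≈ 72.208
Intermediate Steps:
F(W) = 2*W/5 (F(W) = (W + W)/(30 - 25) = (2*W)/5 = (2*W)*(1/5) = 2*W/5)
H(U) = 4 - sqrt(4 + 2*U) (H(U) = 4 - sqrt((U + U) + 4) = 4 - sqrt(2*U + 4) = 4 - sqrt(4 + 2*U))
(F(59) + 47) + H(2)**3 = ((2/5)*59 + 47) + (4 - sqrt(4 + 2*2))**3 = (118/5 + 47) + (4 - sqrt(4 + 4))**3 = 353/5 + (4 - sqrt(8))**3 = 353/5 + (4 - 2*sqrt(2))**3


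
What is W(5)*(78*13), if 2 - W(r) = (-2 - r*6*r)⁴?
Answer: -541267941396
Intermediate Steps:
W(r) = 2 - (-2 - 6*r²)⁴ (W(r) = 2 - (-2 - r*6*r)⁴ = 2 - (-2 - 6*r*r)⁴ = 2 - (-2 - 6*r²)⁴)
W(5)*(78*13) = (2 - 16*(1 + 3*5²)⁴)*(78*13) = (2 - 16*(1 + 3*25)⁴)*1014 = (2 - 16*(1 + 75)⁴)*1014 = (2 - 16*76⁴)*1014 = (2 - 16*33362176)*1014 = (2 - 533794816)*1014 = -533794814*1014 = -541267941396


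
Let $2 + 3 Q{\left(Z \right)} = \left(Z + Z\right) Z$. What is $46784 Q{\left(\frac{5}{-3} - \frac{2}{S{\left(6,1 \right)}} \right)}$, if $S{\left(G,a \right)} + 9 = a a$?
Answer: $\frac{847960}{27} \approx 31406.0$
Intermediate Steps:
$S{\left(G,a \right)} = -9 + a^{2}$ ($S{\left(G,a \right)} = -9 + a a = -9 + a^{2}$)
$Q{\left(Z \right)} = - \frac{2}{3} + \frac{2 Z^{2}}{3}$ ($Q{\left(Z \right)} = - \frac{2}{3} + \frac{\left(Z + Z\right) Z}{3} = - \frac{2}{3} + \frac{2 Z Z}{3} = - \frac{2}{3} + \frac{2 Z^{2}}{3}$)
$46784 Q{\left(\frac{5}{-3} - \frac{2}{S{\left(6,1 \right)}} \right)} = 46784 \left(- \frac{2}{3} + \frac{2 \left(\frac{5}{-3} - \frac{2}{-9 + 1^{2}}\right)^{2}}{3}\right) = 46784 \left(- \frac{2}{3} + \frac{2 \left(5 \left(- \frac{1}{3}\right) - \frac{2}{-9 + 1}\right)^{2}}{3}\right) = 46784 \left(- \frac{2}{3} + \frac{2 \left(- \frac{5}{3} - \frac{2}{-8}\right)^{2}}{3}\right) = 46784 \left(- \frac{2}{3} + \frac{2 \left(- \frac{5}{3} - - \frac{1}{4}\right)^{2}}{3}\right) = 46784 \left(- \frac{2}{3} + \frac{2 \left(- \frac{5}{3} + \frac{1}{4}\right)^{2}}{3}\right) = 46784 \left(- \frac{2}{3} + \frac{2 \left(- \frac{17}{12}\right)^{2}}{3}\right) = 46784 \left(- \frac{2}{3} + \frac{2}{3} \cdot \frac{289}{144}\right) = 46784 \left(- \frac{2}{3} + \frac{289}{216}\right) = 46784 \cdot \frac{145}{216} = \frac{847960}{27}$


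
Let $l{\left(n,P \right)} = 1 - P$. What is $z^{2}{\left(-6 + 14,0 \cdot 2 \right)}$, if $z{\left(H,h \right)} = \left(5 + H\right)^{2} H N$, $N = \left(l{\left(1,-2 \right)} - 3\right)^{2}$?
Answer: $0$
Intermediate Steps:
$N = 0$ ($N = \left(\left(1 - -2\right) - 3\right)^{2} = \left(\left(1 + 2\right) - 3\right)^{2} = \left(3 - 3\right)^{2} = 0^{2} = 0$)
$z{\left(H,h \right)} = 0$ ($z{\left(H,h \right)} = \left(5 + H\right)^{2} H 0 = H \left(5 + H\right)^{2} \cdot 0 = 0$)
$z^{2}{\left(-6 + 14,0 \cdot 2 \right)} = 0^{2} = 0$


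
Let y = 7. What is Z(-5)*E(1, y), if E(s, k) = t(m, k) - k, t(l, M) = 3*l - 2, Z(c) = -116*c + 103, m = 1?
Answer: -4098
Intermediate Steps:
Z(c) = 103 - 116*c
t(l, M) = -2 + 3*l
E(s, k) = 1 - k (E(s, k) = (-2 + 3*1) - k = (-2 + 3) - k = 1 - k)
Z(-5)*E(1, y) = (103 - 116*(-5))*(1 - 1*7) = (103 + 580)*(1 - 7) = 683*(-6) = -4098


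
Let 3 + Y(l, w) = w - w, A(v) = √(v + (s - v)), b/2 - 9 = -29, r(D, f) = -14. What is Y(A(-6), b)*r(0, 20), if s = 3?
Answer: 42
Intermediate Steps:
b = -40 (b = 18 + 2*(-29) = 18 - 58 = -40)
A(v) = √3 (A(v) = √(v + (3 - v)) = √3)
Y(l, w) = -3 (Y(l, w) = -3 + (w - w) = -3 + 0 = -3)
Y(A(-6), b)*r(0, 20) = -3*(-14) = 42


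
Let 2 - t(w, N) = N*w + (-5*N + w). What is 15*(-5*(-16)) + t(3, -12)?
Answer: 1175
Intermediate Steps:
t(w, N) = 2 - w + 5*N - N*w (t(w, N) = 2 - (N*w + (-5*N + w)) = 2 - (N*w + (w - 5*N)) = 2 - (w - 5*N + N*w) = 2 + (-w + 5*N - N*w) = 2 - w + 5*N - N*w)
15*(-5*(-16)) + t(3, -12) = 15*(-5*(-16)) + (2 - 1*3 + 5*(-12) - 1*(-12)*3) = 15*80 + (2 - 3 - 60 + 36) = 1200 - 25 = 1175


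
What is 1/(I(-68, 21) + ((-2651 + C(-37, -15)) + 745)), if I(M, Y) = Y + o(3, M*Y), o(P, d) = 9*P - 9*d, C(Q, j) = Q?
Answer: 1/10957 ≈ 9.1266e-5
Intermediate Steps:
o(P, d) = -9*d + 9*P
I(M, Y) = 27 + Y - 9*M*Y (I(M, Y) = Y + (-9*M*Y + 9*3) = Y + (-9*M*Y + 27) = Y + (27 - 9*M*Y) = 27 + Y - 9*M*Y)
1/(I(-68, 21) + ((-2651 + C(-37, -15)) + 745)) = 1/((27 + 21 - 9*(-68)*21) + ((-2651 - 37) + 745)) = 1/((27 + 21 + 12852) + (-2688 + 745)) = 1/(12900 - 1943) = 1/10957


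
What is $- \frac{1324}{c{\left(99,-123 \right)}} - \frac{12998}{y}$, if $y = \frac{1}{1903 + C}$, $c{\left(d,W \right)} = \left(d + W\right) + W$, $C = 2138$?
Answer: $- \frac{7721161622}{147} \approx -5.2525 \cdot 10^{7}$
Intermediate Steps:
$c{\left(d,W \right)} = d + 2 W$ ($c{\left(d,W \right)} = \left(W + d\right) + W = d + 2 W$)
$y = \frac{1}{4041}$ ($y = \frac{1}{1903 + 2138} = \frac{1}{4041} \approx 0.00024746$)
$- \frac{1324}{c{\left(99,-123 \right)}} - \frac{12998}{y} = - \frac{1324}{99 + 2 \left(-123\right)} - 12998 \frac{1}{\frac{1}{4041}} = - \frac{1324}{99 - 246} - 52524918 = - \frac{1324}{-147} - 52524918 = \left(-1324\right) \left(- \frac{1}{147}\right) - 52524918 = \frac{1324}{147} - 52524918 = - \frac{7721161622}{147}$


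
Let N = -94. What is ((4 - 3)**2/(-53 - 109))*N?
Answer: 47/81 ≈ 0.58025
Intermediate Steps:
((4 - 3)**2/(-53 - 109))*N = ((4 - 3)**2/(-53 - 109))*(-94) = (1**2/(-162))*(-94) = (1*(-1/162))*(-94) = -1/162*(-94) = 47/81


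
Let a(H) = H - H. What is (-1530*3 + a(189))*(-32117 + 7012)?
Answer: 115231950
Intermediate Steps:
a(H) = 0
(-1530*3 + a(189))*(-32117 + 7012) = (-1530*3 + 0)*(-32117 + 7012) = (-4590 + 0)*(-25105) = -4590*(-25105) = 115231950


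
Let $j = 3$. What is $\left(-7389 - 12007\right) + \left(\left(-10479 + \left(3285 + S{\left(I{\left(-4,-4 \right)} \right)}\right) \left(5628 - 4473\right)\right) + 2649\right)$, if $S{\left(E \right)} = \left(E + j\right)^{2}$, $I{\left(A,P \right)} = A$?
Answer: $3768104$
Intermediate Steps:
$S{\left(E \right)} = \left(3 + E\right)^{2}$ ($S{\left(E \right)} = \left(E + 3\right)^{2} = \left(3 + E\right)^{2}$)
$\left(-7389 - 12007\right) + \left(\left(-10479 + \left(3285 + S{\left(I{\left(-4,-4 \right)} \right)}\right) \left(5628 - 4473\right)\right) + 2649\right) = \left(-7389 - 12007\right) - \left(7830 - \left(3285 + \left(3 - 4\right)^{2}\right) \left(5628 - 4473\right)\right) = -19396 - \left(7830 - \left(3285 + \left(-1\right)^{2}\right) 1155\right) = -19396 - \left(7830 - \left(3285 + 1\right) 1155\right) = -19396 + \left(\left(-10479 + 3286 \cdot 1155\right) + 2649\right) = -19396 + \left(\left(-10479 + 3795330\right) + 2649\right) = -19396 + \left(3784851 + 2649\right) = -19396 + 3787500 = 3768104$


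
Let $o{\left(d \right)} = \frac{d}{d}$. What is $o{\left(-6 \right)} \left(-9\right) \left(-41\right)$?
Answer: $369$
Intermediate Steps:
$o{\left(d \right)} = 1$
$o{\left(-6 \right)} \left(-9\right) \left(-41\right) = 1 \left(-9\right) \left(-41\right) = \left(-9\right) \left(-41\right) = 369$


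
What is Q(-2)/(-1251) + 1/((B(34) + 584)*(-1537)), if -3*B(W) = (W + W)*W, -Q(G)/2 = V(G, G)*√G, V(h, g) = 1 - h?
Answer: 3/860720 + 2*I*√2/417 ≈ 3.4855e-6 + 0.0067828*I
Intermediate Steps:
Q(G) = -2*√G*(1 - G) (Q(G) = -2*(1 - G)*√G = -2*√G*(1 - G))
B(W) = -2*W²/3 (B(W) = -(W + W)*W/3 = -2*W*W/3 = -2*W²/3)
Q(-2)/(-1251) + 1/((B(34) + 584)*(-1537)) = (2*√(-2)*(-1 - 2))/(-1251) + 1/((-⅔*34² + 584)*(-1537)) = (2*(I*√2)*(-3))*(-1/1251) - 1/1537/(-⅔*1156 + 584) = -6*I*√2*(-1/1251) - 1/1537/(-2312/3 + 584) = 2*I*√2/417 - 1/1537/(-560/3) = 2*I*√2/417 - 3/560*(-1/1537) = 2*I*√2/417 + 3/860720 = 3/860720 + 2*I*√2/417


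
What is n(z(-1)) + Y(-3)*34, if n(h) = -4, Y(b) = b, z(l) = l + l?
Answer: -106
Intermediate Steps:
z(l) = 2*l
n(z(-1)) + Y(-3)*34 = -4 - 3*34 = -4 - 102 = -106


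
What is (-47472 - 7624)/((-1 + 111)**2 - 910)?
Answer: -27548/5595 ≈ -4.9237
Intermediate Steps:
(-47472 - 7624)/((-1 + 111)**2 - 910) = -55096/(110**2 - 910) = -55096/(12100 - 910) = -55096/11190 = -55096*1/11190 = -27548/5595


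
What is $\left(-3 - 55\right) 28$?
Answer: $-1624$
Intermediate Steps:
$\left(-3 - 55\right) 28 = \left(-58\right) 28 = -1624$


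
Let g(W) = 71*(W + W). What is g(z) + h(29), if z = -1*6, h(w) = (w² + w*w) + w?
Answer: 859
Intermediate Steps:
h(w) = w + 2*w² (h(w) = (w² + w²) + w = 2*w² + w = w + 2*w²)
z = -6
g(W) = 142*W (g(W) = 71*(2*W) = 142*W)
g(z) + h(29) = 142*(-6) + 29*(1 + 2*29) = -852 + 29*(1 + 58) = -852 + 29*59 = -852 + 1711 = 859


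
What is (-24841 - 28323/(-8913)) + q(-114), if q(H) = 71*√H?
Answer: -73793170/2971 + 71*I*√114 ≈ -24838.0 + 758.07*I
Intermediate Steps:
(-24841 - 28323/(-8913)) + q(-114) = (-24841 - 28323/(-8913)) + 71*√(-114) = (-24841 - 28323*(-1/8913)) + 71*(I*√114) = (-24841 + 9441/2971) + 71*I*√114 = -73793170/2971 + 71*I*√114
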